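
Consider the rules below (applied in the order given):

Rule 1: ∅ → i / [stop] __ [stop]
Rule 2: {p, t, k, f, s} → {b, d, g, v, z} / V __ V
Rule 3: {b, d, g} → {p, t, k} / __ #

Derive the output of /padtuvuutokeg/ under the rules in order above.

padiduvuudogek

Rule 1 (stop-cluster i-epenthesis): /d/ and /t/ form a stop–stop cluster, so [i] is inserted between them. /padtuvuutokeg/ → padituvuutokeg.
Rule 2 (intervocalic voicing): /t/ is a voiceless obstruent between vowels /i/ and /u/, so it voices to [d]. /t/ is a voiceless obstruent between vowels /u/ and /o/, so it voices to [d]. /k/ is a voiceless obstruent between vowels /o/ and /e/, so it voices to [g]. /padituvuutokeg/ → padiduvuudogeg.
Rule 3 (final devoicing): /g/ is a voiced stop in word-final position, so it devoices to [k]. /padiduvuudogeg/ → padiduvuudogek.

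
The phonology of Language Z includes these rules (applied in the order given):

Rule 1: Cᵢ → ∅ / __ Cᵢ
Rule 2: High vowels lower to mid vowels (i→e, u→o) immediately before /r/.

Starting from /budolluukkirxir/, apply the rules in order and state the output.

budoluukerxer

Rule 1 (degemination): /ll/ is a geminate; the first /l/ deletes. /kk/ is a geminate; the first /k/ deletes. /budolluukkirxir/ → budoluukirxir.
Rule 2 (pre-rhotic lowering): /i/ is a high vowel immediately before /r/, so it lowers to [e]. /i/ is a high vowel immediately before /r/, so it lowers to [e]. /budoluukirxir/ → budoluukerxer.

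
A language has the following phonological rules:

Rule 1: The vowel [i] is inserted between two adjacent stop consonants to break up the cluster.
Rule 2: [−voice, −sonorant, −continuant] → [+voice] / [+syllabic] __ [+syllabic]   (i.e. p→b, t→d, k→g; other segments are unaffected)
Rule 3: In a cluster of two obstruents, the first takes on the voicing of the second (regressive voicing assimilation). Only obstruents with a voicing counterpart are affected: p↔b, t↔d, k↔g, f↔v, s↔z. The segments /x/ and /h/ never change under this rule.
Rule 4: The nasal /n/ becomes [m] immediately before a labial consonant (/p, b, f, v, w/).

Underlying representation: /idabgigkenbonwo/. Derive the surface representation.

Rule 1 (stop-cluster i-epenthesis): /b/ and /g/ form a stop–stop cluster, so [i] is inserted between them. /g/ and /k/ form a stop–stop cluster, so [i] is inserted between them. /idabgigkenbonwo/ → idabigigikenbonwo.
Rule 2 (intervocalic voicing): /k/ is a voiceless stop between vowels /i/ and /e/, so it voices to [g]. /idabigigikenbonwo/ → idabigigigenbonwo.
Rule 3 (regressive voicing assimilation): no segment meets the environment; /idabigigigenbonwo/ is unchanged.
Rule 4 (nasal place assimilation): /n/ precedes the labial consonant /b/, so it assimilates in place to [m]. /n/ precedes the labial consonant /w/, so it assimilates in place to [m]. /idabigigigenbonwo/ → idabigigigembomwo.

idabigigigembomwo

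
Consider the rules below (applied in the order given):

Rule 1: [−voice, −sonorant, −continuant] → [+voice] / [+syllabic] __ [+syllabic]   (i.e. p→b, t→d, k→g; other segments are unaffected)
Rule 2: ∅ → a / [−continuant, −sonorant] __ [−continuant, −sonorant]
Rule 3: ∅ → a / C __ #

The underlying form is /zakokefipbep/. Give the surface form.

zagogefipabepa

Rule 1 (intervocalic voicing): /k/ is a voiceless stop between vowels /a/ and /o/, so it voices to [g]. /k/ is a voiceless stop between vowels /o/ and /e/, so it voices to [g]. /zakokefipbep/ → zagogefipbep.
Rule 2 (stop-cluster a-epenthesis): /p/ and /b/ form a stop–stop cluster, so [a] is inserted between them. /zagogefipbep/ → zagogefipabep.
Rule 3 (final a-epenthesis): the form ends in the consonant /p/, so [a] is inserted word-finally. /zagogefipabep/ → zagogefipabepa.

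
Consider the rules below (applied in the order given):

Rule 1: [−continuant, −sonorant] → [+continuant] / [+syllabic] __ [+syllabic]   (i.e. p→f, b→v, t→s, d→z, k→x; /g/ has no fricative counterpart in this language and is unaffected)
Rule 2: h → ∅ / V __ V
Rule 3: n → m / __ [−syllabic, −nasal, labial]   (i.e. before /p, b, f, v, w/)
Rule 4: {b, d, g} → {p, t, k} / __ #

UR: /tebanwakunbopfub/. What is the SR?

Rule 1 (intervocalic spirantization): /b/ is a stop between vowels /e/ and /a/, so it spirantizes to the fricative [v]. /k/ is a stop between vowels /a/ and /u/, so it spirantizes to the fricative [x]. /tebanwakunbopfub/ → tevanwaxunbopfub.
Rule 2 (intervocalic h-deletion): no segment meets the environment; /tevanwaxunbopfub/ is unchanged.
Rule 3 (nasal place assimilation): /n/ precedes the labial consonant /w/, so it assimilates in place to [m]. /n/ precedes the labial consonant /b/, so it assimilates in place to [m]. /tevanwaxunbopfub/ → tevamwaxumbopfub.
Rule 4 (final devoicing): /b/ is a voiced stop in word-final position, so it devoices to [p]. /tevamwaxumbopfub/ → tevamwaxumbopfup.

tevamwaxumbopfup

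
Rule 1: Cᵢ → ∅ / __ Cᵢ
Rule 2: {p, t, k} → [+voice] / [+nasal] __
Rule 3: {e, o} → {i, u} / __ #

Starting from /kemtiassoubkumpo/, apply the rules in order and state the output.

kemdiasoubkumbu

Rule 1 (degemination): /ss/ is a geminate; the first /s/ deletes. /kemtiassoubkumpo/ → kemtiasoubkumpo.
Rule 2 (post-nasal voicing): /t/ is a voiceless stop immediately after the nasal /m/, so it voices to [d]. /p/ is a voiceless stop immediately after the nasal /m/, so it voices to [b]. /kemtiasoubkumpo/ → kemdiasoubkumbo.
Rule 3 (final vowel raising): /o/ is a mid vowel in word-final position, so it raises to [u]. /kemdiasoubkumbo/ → kemdiasoubkumbu.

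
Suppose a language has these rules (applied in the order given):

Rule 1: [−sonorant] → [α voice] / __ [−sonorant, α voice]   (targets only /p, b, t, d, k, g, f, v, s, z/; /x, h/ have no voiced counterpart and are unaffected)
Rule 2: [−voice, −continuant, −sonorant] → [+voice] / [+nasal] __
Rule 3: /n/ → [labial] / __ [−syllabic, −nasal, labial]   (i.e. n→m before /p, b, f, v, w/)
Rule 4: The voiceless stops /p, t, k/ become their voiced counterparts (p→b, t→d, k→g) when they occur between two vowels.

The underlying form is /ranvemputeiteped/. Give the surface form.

Rule 1 (regressive voicing assimilation): no segment meets the environment; /ranvemputeiteped/ is unchanged.
Rule 2 (post-nasal voicing): /p/ is a voiceless stop immediately after the nasal /m/, so it voices to [b]. /ranvemputeiteped/ → ranvembuteiteped.
Rule 3 (nasal place assimilation): /n/ precedes the labial consonant /v/, so it assimilates in place to [m]. /ranvembuteiteped/ → ramvembuteiteped.
Rule 4 (intervocalic voicing): /t/ is a voiceless stop between vowels /u/ and /e/, so it voices to [d]. /t/ is a voiceless stop between vowels /i/ and /e/, so it voices to [d]. /p/ is a voiceless stop between vowels /e/ and /e/, so it voices to [b]. /ramvembuteiteped/ → ramvembudeidebed.

ramvembudeidebed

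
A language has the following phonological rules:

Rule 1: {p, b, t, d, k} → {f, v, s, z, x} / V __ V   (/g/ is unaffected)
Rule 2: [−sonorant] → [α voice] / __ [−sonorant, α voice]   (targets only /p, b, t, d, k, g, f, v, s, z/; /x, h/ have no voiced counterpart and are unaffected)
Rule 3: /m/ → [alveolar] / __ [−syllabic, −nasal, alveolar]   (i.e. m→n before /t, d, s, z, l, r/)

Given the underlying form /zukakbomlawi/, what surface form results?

zuxagbonlawi

Rule 1 (intervocalic spirantization): /k/ is a stop between vowels /u/ and /a/, so it spirantizes to the fricative [x]. /zukakbomlawi/ → zuxakbomlawi.
Rule 2 (regressive voicing assimilation): /k/ precedes the voiced obstruent /b/, so it voices to [g] by assimilation. /zuxakbomlawi/ → zuxagbomlawi.
Rule 3 (nasal place assimilation): /m/ precedes the alveolar consonant /l/, so it assimilates in place to [n]. /zuxagbomlawi/ → zuxagbonlawi.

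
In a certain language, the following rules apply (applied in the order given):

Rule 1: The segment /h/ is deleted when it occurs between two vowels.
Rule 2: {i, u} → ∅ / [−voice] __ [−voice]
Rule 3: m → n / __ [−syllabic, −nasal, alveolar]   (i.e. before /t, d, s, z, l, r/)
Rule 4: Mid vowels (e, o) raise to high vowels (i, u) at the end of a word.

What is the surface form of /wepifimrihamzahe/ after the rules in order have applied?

wepfinrianzai

Rule 1 (intervocalic h-deletion): /h/ occurs between vowels /i/ and /a/, so it deletes. /h/ occurs between vowels /a/ and /e/, so it deletes. /wepifimrihamzahe/ → wepifimriamzae.
Rule 2 (high vowel syncope): /i/ is a high vowel flanked by voiceless consonants /p/ and /f/, so it deletes. /wepifimriamzae/ → wepfimriamzae.
Rule 3 (nasal place assimilation): /m/ precedes the alveolar consonant /r/, so it assimilates in place to [n]. /m/ precedes the alveolar consonant /z/, so it assimilates in place to [n]. /wepfimriamzae/ → wepfinrianzae.
Rule 4 (final vowel raising): /e/ is a mid vowel in word-final position, so it raises to [i]. /wepfinrianzae/ → wepfinrianzai.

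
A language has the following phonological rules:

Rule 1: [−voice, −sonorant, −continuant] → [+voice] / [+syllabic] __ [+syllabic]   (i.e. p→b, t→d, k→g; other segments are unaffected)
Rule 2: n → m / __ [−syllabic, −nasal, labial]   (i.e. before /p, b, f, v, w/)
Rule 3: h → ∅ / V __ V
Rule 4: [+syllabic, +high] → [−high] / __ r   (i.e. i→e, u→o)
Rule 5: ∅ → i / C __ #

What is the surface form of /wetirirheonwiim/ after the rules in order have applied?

wedererheomwiimi

Rule 1 (intervocalic voicing): /t/ is a voiceless stop between vowels /e/ and /i/, so it voices to [d]. /wetirirheonwiim/ → wedirirheonwiim.
Rule 2 (nasal place assimilation): /n/ precedes the labial consonant /w/, so it assimilates in place to [m]. /wedirirheonwiim/ → wedirirheomwiim.
Rule 3 (intervocalic h-deletion): no segment meets the environment; /wedirirheomwiim/ is unchanged.
Rule 4 (pre-rhotic lowering): /i/ is a high vowel immediately before /r/, so it lowers to [e]. /i/ is a high vowel immediately before /r/, so it lowers to [e]. /wedirirheomwiim/ → wedererheomwiim.
Rule 5 (final i-epenthesis): the form ends in the consonant /m/, so [i] is inserted word-finally. /wedererheomwiim/ → wedererheomwiimi.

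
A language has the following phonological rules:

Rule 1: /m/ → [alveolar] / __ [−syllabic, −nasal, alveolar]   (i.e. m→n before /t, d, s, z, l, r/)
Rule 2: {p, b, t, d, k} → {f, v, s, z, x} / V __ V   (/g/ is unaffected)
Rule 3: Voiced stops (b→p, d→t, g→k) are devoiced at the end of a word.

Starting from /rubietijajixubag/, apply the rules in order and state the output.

Rule 1 (nasal place assimilation): no segment meets the environment; /rubietijajixubag/ is unchanged.
Rule 2 (intervocalic spirantization): /b/ is a stop between vowels /u/ and /i/, so it spirantizes to the fricative [v]. /t/ is a stop between vowels /e/ and /i/, so it spirantizes to the fricative [s]. /b/ is a stop between vowels /u/ and /a/, so it spirantizes to the fricative [v]. /rubietijajixubag/ → ruviesijajixuvag.
Rule 3 (final devoicing): /g/ is a voiced stop in word-final position, so it devoices to [k]. /ruviesijajixuvag/ → ruviesijajixuvak.

ruviesijajixuvak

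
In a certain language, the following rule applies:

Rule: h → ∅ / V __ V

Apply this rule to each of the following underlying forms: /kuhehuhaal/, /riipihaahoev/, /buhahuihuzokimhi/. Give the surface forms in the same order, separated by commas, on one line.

kueuaal, riipiaaoev, buauiuzokimhi

/kuhehuhaal/: /h/ occurs between vowels /u/ and /e/, so it deletes. /h/ occurs between vowels /e/ and /u/, so it deletes. /h/ occurs between vowels /u/ and /a/, so it deletes. → [kueuaal].
/riipihaahoev/: /h/ occurs between vowels /i/ and /a/, so it deletes. /h/ occurs between vowels /a/ and /o/, so it deletes. → [riipiaaoev].
/buhahuihuzokimhi/: /h/ occurs between vowels /u/ and /a/, so it deletes. /h/ occurs between vowels /a/ and /u/, so it deletes. /h/ occurs between vowels /i/ and /u/, so it deletes. → [buauiuzokimhi].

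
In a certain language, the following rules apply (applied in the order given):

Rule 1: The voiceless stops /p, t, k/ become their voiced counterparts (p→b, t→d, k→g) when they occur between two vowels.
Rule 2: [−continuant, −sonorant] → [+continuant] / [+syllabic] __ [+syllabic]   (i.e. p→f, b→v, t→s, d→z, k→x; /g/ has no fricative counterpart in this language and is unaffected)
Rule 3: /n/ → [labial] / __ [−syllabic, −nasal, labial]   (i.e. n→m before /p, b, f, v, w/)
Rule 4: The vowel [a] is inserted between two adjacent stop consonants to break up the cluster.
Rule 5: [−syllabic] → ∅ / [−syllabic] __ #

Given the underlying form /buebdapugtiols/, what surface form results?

buebadavugatiol

Rule 1 (intervocalic voicing): /p/ is a voiceless stop between vowels /a/ and /u/, so it voices to [b]. /buebdapugtiols/ → buebdabugtiols.
Rule 2 (intervocalic spirantization): /b/ is a stop between vowels /a/ and /u/, so it spirantizes to the fricative [v]. /buebdabugtiols/ → buebdavugtiols.
Rule 3 (nasal place assimilation): no segment meets the environment; /buebdavugtiols/ is unchanged.
Rule 4 (stop-cluster a-epenthesis): /b/ and /d/ form a stop–stop cluster, so [a] is inserted between them. /g/ and /t/ form a stop–stop cluster, so [a] is inserted between them. /buebdavugtiols/ → buebadavugatiols.
Rule 5 (final cluster simplification): /s/ is the second consonant of a word-final cluster /ls/, so it deletes. /buebadavugatiols/ → buebadavugatiol.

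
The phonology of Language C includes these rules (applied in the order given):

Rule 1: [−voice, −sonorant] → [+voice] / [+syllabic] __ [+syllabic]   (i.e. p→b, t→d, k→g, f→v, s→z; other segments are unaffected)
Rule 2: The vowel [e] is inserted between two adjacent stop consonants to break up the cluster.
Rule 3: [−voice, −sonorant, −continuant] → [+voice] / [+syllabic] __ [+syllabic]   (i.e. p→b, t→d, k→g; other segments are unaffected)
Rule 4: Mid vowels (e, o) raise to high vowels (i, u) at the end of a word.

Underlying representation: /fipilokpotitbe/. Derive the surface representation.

Rule 1 (intervocalic voicing): /p/ is a voiceless obstruent between vowels /i/ and /i/, so it voices to [b]. /t/ is a voiceless obstruent between vowels /o/ and /i/, so it voices to [d]. /fipilokpotitbe/ → fibilokpoditbe.
Rule 2 (stop-cluster e-epenthesis): /k/ and /p/ form a stop–stop cluster, so [e] is inserted between them. /t/ and /b/ form a stop–stop cluster, so [e] is inserted between them. /fibilokpoditbe/ → fibilokepoditebe.
Rule 3 (intervocalic voicing): /k/ is a voiceless stop between vowels /o/ and /e/, so it voices to [g]. /p/ is a voiceless stop between vowels /e/ and /o/, so it voices to [b]. /t/ is a voiceless stop between vowels /i/ and /e/, so it voices to [d]. /fibilokepoditebe/ → fibilogebodidebe.
Rule 4 (final vowel raising): /e/ is a mid vowel in word-final position, so it raises to [i]. /fibilogebodidebe/ → fibilogebodidebi.

fibilogebodidebi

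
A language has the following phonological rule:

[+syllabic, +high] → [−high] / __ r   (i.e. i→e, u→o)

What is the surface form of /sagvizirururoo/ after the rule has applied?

sagvizerororoo

Scanning /sagvizirururoo/: /i/ at position 5 is not in the conditioning environment; /i/ is a high vowel immediately before /r/, so it lowers to [e]; /u/ is a high vowel immediately before /r/, so it lowers to [o]; /u/ is a high vowel immediately before /r/, so it lowers to [o].
Result: [sagvizerororoo].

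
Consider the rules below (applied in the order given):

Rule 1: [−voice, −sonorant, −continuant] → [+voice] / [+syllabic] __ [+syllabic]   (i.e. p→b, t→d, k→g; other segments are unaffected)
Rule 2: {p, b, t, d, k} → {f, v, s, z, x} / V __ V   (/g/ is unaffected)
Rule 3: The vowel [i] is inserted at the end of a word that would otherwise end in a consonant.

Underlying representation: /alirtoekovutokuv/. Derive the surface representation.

Rule 1 (intervocalic voicing): /k/ is a voiceless stop between vowels /e/ and /o/, so it voices to [g]. /t/ is a voiceless stop between vowels /u/ and /o/, so it voices to [d]. /k/ is a voiceless stop between vowels /o/ and /u/, so it voices to [g]. /alirtoekovutokuv/ → alirtoegovudoguv.
Rule 2 (intervocalic spirantization): /d/ is a stop between vowels /u/ and /o/, so it spirantizes to the fricative [z]. /alirtoegovudoguv/ → alirtoegovuzoguv.
Rule 3 (final i-epenthesis): the form ends in the consonant /v/, so [i] is inserted word-finally. /alirtoegovuzoguv/ → alirtoegovuzoguvi.

alirtoegovuzoguvi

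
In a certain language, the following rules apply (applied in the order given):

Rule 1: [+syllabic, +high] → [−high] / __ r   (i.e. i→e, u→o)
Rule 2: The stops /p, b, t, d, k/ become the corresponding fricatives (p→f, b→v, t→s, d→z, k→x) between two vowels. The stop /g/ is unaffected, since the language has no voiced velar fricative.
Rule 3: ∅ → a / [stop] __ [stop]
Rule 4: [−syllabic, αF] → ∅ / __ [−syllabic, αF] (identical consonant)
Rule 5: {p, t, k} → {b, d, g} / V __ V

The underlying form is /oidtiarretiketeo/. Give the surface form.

oidadiaresixeseo

Rule 1 (pre-rhotic lowering): no segment meets the environment; /oidtiarretiketeo/ is unchanged.
Rule 2 (intervocalic spirantization): /t/ is a stop between vowels /e/ and /i/, so it spirantizes to the fricative [s]. /k/ is a stop between vowels /i/ and /e/, so it spirantizes to the fricative [x]. /t/ is a stop between vowels /e/ and /e/, so it spirantizes to the fricative [s]. /oidtiarretiketeo/ → oidtiarresixeseo.
Rule 3 (stop-cluster a-epenthesis): /d/ and /t/ form a stop–stop cluster, so [a] is inserted between them. /oidtiarresixeseo/ → oidatiarresixeseo.
Rule 4 (degemination): /rr/ is a geminate; the first /r/ deletes. /oidatiarresixeseo/ → oidatiaresixeseo.
Rule 5 (intervocalic voicing): /t/ is a voiceless stop between vowels /a/ and /i/, so it voices to [d]. /oidatiaresixeseo/ → oidadiaresixeseo.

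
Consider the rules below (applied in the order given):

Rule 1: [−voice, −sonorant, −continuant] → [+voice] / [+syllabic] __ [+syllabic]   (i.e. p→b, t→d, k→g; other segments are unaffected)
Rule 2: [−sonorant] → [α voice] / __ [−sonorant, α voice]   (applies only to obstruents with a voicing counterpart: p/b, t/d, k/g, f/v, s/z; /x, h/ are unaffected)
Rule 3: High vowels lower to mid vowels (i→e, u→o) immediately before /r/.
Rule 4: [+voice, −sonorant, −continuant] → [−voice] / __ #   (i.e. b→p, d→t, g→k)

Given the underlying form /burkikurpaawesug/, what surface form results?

borkigorpaawesuk

Rule 1 (intervocalic voicing): /k/ is a voiceless stop between vowels /i/ and /u/, so it voices to [g]. /burkikurpaawesug/ → burkigurpaawesug.
Rule 2 (regressive voicing assimilation): no segment meets the environment; /burkigurpaawesug/ is unchanged.
Rule 3 (pre-rhotic lowering): /u/ is a high vowel immediately before /r/, so it lowers to [o]. /u/ is a high vowel immediately before /r/, so it lowers to [o]. /burkigurpaawesug/ → borkigorpaawesug.
Rule 4 (final devoicing): /g/ is a voiced stop in word-final position, so it devoices to [k]. /borkigorpaawesug/ → borkigorpaawesuk.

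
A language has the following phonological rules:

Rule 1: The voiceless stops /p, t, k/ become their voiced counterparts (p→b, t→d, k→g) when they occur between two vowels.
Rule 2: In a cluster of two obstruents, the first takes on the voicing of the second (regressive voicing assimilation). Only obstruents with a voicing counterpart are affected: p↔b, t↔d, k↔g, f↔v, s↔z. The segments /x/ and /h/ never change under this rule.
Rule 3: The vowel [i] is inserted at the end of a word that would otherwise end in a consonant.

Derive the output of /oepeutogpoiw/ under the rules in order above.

Rule 1 (intervocalic voicing): /p/ is a voiceless stop between vowels /e/ and /e/, so it voices to [b]. /t/ is a voiceless stop between vowels /u/ and /o/, so it voices to [d]. /oepeutogpoiw/ → oebeudogpoiw.
Rule 2 (regressive voicing assimilation): /g/ precedes the voiceless obstruent /p/, so it devoices to [k] by assimilation. /oebeudogpoiw/ → oebeudokpoiw.
Rule 3 (final i-epenthesis): the form ends in the consonant /w/, so [i] is inserted word-finally. /oebeudokpoiw/ → oebeudokpoiwi.

oebeudokpoiwi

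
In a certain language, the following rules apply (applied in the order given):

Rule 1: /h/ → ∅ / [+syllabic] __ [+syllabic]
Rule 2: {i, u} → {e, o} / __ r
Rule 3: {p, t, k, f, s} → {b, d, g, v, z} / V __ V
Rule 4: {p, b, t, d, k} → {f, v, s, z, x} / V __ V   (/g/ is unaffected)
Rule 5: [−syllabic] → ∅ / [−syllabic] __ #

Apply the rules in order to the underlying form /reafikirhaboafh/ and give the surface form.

Rule 1 (intervocalic h-deletion): no segment meets the environment; /reafikirhaboafh/ is unchanged.
Rule 2 (pre-rhotic lowering): /i/ is a high vowel immediately before /r/, so it lowers to [e]. /reafikirhaboafh/ → reafikerhaboafh.
Rule 3 (intervocalic voicing): /f/ is a voiceless obstruent between vowels /a/ and /i/, so it voices to [v]. /k/ is a voiceless obstruent between vowels /i/ and /e/, so it voices to [g]. /reafikerhaboafh/ → reavigerhaboafh.
Rule 4 (intervocalic spirantization): /b/ is a stop between vowels /a/ and /o/, so it spirantizes to the fricative [v]. /reavigerhaboafh/ → reavigerhavoafh.
Rule 5 (final cluster simplification): /h/ is the second consonant of a word-final cluster /fh/, so it deletes. /reavigerhavoafh/ → reavigerhavoaf.

reavigerhavoaf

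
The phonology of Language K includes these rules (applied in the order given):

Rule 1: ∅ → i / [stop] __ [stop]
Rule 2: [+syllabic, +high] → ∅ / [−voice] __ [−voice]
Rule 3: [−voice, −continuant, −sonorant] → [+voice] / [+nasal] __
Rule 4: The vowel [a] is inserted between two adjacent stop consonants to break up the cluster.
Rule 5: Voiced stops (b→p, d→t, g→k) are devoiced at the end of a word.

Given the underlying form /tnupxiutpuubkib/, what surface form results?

Rule 1 (stop-cluster i-epenthesis): /t/ and /p/ form a stop–stop cluster, so [i] is inserted between them. /b/ and /k/ form a stop–stop cluster, so [i] is inserted between them. /tnupxiutpuubkib/ → tnupxiutipuubikib.
Rule 2 (high vowel syncope): /i/ is a high vowel flanked by voiceless consonants /t/ and /p/, so it deletes. /tnupxiutipuubikib/ → tnupxiutpuubikib.
Rule 3 (post-nasal voicing): no segment meets the environment; /tnupxiutpuubikib/ is unchanged.
Rule 4 (stop-cluster a-epenthesis): /t/ and /p/ form a stop–stop cluster, so [a] is inserted between them. /tnupxiutpuubikib/ → tnupxiutapuubikib.
Rule 5 (final devoicing): /b/ is a voiced stop in word-final position, so it devoices to [p]. /tnupxiutapuubikib/ → tnupxiutapuubikip.

tnupxiutapuubikip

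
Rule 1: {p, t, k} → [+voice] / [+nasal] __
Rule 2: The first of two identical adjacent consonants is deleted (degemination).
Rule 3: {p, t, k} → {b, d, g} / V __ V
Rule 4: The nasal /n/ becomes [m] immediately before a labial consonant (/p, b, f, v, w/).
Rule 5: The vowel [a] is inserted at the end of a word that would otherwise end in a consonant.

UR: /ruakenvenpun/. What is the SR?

Rule 1 (post-nasal voicing): /p/ is a voiceless stop immediately after the nasal /n/, so it voices to [b]. /ruakenvenpun/ → ruakenvenbun.
Rule 2 (degemination): no segment meets the environment; /ruakenvenbun/ is unchanged.
Rule 3 (intervocalic voicing): /k/ is a voiceless stop between vowels /a/ and /e/, so it voices to [g]. /ruakenvenbun/ → ruagenvenbun.
Rule 4 (nasal place assimilation): /n/ precedes the labial consonant /v/, so it assimilates in place to [m]. /n/ precedes the labial consonant /b/, so it assimilates in place to [m]. /ruagenvenbun/ → ruagemvembun.
Rule 5 (final a-epenthesis): the form ends in the consonant /n/, so [a] is inserted word-finally. /ruagemvembun/ → ruagemvembuna.

ruagemvembuna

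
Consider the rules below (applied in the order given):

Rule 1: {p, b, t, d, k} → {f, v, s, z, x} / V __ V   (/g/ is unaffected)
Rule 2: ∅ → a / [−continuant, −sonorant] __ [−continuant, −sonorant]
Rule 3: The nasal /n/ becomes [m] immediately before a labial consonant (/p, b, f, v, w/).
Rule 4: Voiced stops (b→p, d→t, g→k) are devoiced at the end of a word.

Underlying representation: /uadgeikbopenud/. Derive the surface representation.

uadageikabofenut

Rule 1 (intervocalic spirantization): /p/ is a stop between vowels /o/ and /e/, so it spirantizes to the fricative [f]. /uadgeikbopenud/ → uadgeikbofenud.
Rule 2 (stop-cluster a-epenthesis): /d/ and /g/ form a stop–stop cluster, so [a] is inserted between them. /k/ and /b/ form a stop–stop cluster, so [a] is inserted between them. /uadgeikbofenud/ → uadageikabofenud.
Rule 3 (nasal place assimilation): no segment meets the environment; /uadageikabofenud/ is unchanged.
Rule 4 (final devoicing): /d/ is a voiced stop in word-final position, so it devoices to [t]. /uadageikabofenud/ → uadageikabofenut.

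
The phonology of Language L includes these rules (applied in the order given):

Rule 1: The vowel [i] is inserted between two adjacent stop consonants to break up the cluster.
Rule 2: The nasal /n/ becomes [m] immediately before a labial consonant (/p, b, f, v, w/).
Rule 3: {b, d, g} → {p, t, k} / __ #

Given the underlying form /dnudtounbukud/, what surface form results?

dnuditoumbukut

Rule 1 (stop-cluster i-epenthesis): /d/ and /t/ form a stop–stop cluster, so [i] is inserted between them. /dnudtounbukud/ → dnuditounbukud.
Rule 2 (nasal place assimilation): /n/ precedes the labial consonant /b/, so it assimilates in place to [m]. /dnuditounbukud/ → dnuditoumbukud.
Rule 3 (final devoicing): /d/ is a voiced stop in word-final position, so it devoices to [t]. /dnuditoumbukud/ → dnuditoumbukut.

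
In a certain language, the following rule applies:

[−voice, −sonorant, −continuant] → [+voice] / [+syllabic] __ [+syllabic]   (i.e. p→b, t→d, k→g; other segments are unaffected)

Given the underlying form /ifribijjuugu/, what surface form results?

No segment of /ifribijjuugu/ meets the structural description of the rule, so the form surfaces unchanged.

ifribijjuugu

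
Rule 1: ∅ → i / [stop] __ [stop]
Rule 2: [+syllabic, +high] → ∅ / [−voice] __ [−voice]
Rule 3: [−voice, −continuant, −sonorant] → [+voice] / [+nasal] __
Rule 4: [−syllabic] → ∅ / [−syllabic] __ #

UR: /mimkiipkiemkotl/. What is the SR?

mimgiipkiemgot

Rule 1 (stop-cluster i-epenthesis): /p/ and /k/ form a stop–stop cluster, so [i] is inserted between them. /mimkiipkiemkotl/ → mimkiipikiemkotl.
Rule 2 (high vowel syncope): /i/ is a high vowel flanked by voiceless consonants /p/ and /k/, so it deletes. /mimkiipikiemkotl/ → mimkiipkiemkotl.
Rule 3 (post-nasal voicing): /k/ is a voiceless stop immediately after the nasal /m/, so it voices to [g]. /k/ is a voiceless stop immediately after the nasal /m/, so it voices to [g]. /mimkiipkiemkotl/ → mimgiipkiemgotl.
Rule 4 (final cluster simplification): /l/ is the second consonant of a word-final cluster /tl/, so it deletes. /mimgiipkiemgotl/ → mimgiipkiemgot.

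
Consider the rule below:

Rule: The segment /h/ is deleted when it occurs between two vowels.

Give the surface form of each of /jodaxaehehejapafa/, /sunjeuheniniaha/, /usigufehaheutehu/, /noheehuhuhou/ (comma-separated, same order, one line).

/jodaxaehehejapafa/: /h/ occurs between vowels /e/ and /e/, so it deletes. /h/ occurs between vowels /e/ and /e/, so it deletes. → [jodaxaeeejapafa].
/sunjeuheniniaha/: /h/ occurs between vowels /u/ and /e/, so it deletes. /h/ occurs between vowels /a/ and /a/, so it deletes. → [sunjeueniniaa].
/usigufehaheutehu/: /h/ occurs between vowels /e/ and /a/, so it deletes. /h/ occurs between vowels /a/ and /e/, so it deletes. /h/ occurs between vowels /e/ and /u/, so it deletes. → [usigufeaeuteu].
/noheehuhuhou/: /h/ occurs between vowels /o/ and /e/, so it deletes. /h/ occurs between vowels /e/ and /u/, so it deletes. /h/ occurs between vowels /u/ and /u/, so it deletes. /h/ occurs between vowels /u/ and /o/, so it deletes. → [noeeuuou].

jodaxaeeejapafa, sunjeueniniaa, usigufeaeuteu, noeeuuou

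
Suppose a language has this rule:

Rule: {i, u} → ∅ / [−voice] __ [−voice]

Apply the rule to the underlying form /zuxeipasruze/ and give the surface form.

No segment of /zuxeipasruze/ meets the structural description of the rule, so the form surfaces unchanged.

zuxeipasruze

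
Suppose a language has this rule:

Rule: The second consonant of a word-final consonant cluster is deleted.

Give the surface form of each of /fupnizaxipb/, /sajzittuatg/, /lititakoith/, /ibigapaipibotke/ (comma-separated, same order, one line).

/fupnizaxipb/: /b/ is the second consonant of a word-final cluster /pb/, so it deletes. → [fupnizaxip].
/sajzittuatg/: /g/ is the second consonant of a word-final cluster /tg/, so it deletes. → [sajzittuat].
/lititakoith/: /h/ is the second consonant of a word-final cluster /th/, so it deletes. → [lititakoit].
/ibigapaipibotke/: the rule's environment is not met; surfaces unchanged as [ibigapaipibotke].

fupnizaxip, sajzittuat, lititakoit, ibigapaipibotke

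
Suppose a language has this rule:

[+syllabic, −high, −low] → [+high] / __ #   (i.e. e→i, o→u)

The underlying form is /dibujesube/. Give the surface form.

dibujesubi

Scanning /dibujesube/: /e/ at position 6 is not in the conditioning environment; /e/ is a mid vowel in word-final position, so it raises to [i].
Result: [dibujesubi].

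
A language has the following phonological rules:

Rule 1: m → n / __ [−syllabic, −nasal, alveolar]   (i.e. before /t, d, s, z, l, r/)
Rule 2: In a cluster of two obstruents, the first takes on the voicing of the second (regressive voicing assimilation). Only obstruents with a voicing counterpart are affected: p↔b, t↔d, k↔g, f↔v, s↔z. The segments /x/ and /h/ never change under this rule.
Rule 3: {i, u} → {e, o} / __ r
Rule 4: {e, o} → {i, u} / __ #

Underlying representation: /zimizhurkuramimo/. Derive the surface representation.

Rule 1 (nasal place assimilation): no segment meets the environment; /zimizhurkuramimo/ is unchanged.
Rule 2 (regressive voicing assimilation): /z/ precedes the voiceless obstruent /h/, so it devoices to [s] by assimilation. /zimizhurkuramimo/ → zimishurkuramimo.
Rule 3 (pre-rhotic lowering): /u/ is a high vowel immediately before /r/, so it lowers to [o]. /u/ is a high vowel immediately before /r/, so it lowers to [o]. /zimishurkuramimo/ → zimishorkoramimo.
Rule 4 (final vowel raising): /o/ is a mid vowel in word-final position, so it raises to [u]. /zimishorkoramimo/ → zimishorkoramimu.

zimishorkoramimu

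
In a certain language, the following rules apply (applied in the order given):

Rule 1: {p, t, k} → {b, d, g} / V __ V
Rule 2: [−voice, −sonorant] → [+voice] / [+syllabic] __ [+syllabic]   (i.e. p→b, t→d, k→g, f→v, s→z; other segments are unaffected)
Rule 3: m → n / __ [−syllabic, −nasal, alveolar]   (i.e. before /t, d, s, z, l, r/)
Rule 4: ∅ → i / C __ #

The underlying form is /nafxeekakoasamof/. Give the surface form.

nafxeegagoazamofi

Rule 1 (intervocalic voicing): /k/ is a voiceless stop between vowels /e/ and /a/, so it voices to [g]. /k/ is a voiceless stop between vowels /a/ and /o/, so it voices to [g]. /nafxeekakoasamof/ → nafxeegagoasamof.
Rule 2 (intervocalic voicing): /s/ is a voiceless obstruent between vowels /a/ and /a/, so it voices to [z]. /nafxeegagoasamof/ → nafxeegagoazamof.
Rule 3 (nasal place assimilation): no segment meets the environment; /nafxeegagoazamof/ is unchanged.
Rule 4 (final i-epenthesis): the form ends in the consonant /f/, so [i] is inserted word-finally. /nafxeegagoazamof/ → nafxeegagoazamofi.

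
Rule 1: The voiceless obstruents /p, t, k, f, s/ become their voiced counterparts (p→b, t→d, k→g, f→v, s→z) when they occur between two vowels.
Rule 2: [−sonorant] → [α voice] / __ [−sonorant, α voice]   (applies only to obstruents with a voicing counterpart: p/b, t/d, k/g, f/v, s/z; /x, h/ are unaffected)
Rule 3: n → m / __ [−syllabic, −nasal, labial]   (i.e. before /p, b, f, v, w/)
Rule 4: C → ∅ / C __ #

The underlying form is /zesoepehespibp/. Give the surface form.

zezoebehespip

Rule 1 (intervocalic voicing): /s/ is a voiceless obstruent between vowels /e/ and /o/, so it voices to [z]. /p/ is a voiceless obstruent between vowels /e/ and /e/, so it voices to [b]. /zesoepehespibp/ → zezoebehespibp.
Rule 2 (regressive voicing assimilation): /b/ precedes the voiceless obstruent /p/, so it devoices to [p] by assimilation. /zezoebehespibp/ → zezoebehespipp.
Rule 3 (nasal place assimilation): no segment meets the environment; /zezoebehespipp/ is unchanged.
Rule 4 (final cluster simplification): /p/ is the second consonant of a word-final cluster /pp/, so it deletes. /zezoebehespipp/ → zezoebehespip.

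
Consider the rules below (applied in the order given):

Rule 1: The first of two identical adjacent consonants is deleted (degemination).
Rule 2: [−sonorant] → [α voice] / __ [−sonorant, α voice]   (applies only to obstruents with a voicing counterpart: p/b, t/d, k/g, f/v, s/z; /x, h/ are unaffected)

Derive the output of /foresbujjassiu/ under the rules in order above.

forezbujasiu

Rule 1 (degemination): /jj/ is a geminate; the first /j/ deletes. /ss/ is a geminate; the first /s/ deletes. /foresbujjassiu/ → foresbujasiu.
Rule 2 (regressive voicing assimilation): /s/ precedes the voiced obstruent /b/, so it voices to [z] by assimilation. /foresbujasiu/ → forezbujasiu.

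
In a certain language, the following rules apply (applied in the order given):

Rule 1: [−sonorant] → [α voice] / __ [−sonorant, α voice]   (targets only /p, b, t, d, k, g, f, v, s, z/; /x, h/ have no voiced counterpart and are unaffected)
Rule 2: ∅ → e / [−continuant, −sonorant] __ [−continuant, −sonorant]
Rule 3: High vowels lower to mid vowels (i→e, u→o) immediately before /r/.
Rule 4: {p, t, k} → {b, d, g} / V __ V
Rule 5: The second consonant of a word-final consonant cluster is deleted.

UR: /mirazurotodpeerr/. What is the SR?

Rule 1 (regressive voicing assimilation): /d/ precedes the voiceless obstruent /p/, so it devoices to [t] by assimilation. /mirazurotodpeerr/ → mirazurototpeerr.
Rule 2 (stop-cluster e-epenthesis): /t/ and /p/ form a stop–stop cluster, so [e] is inserted between them. /mirazurototpeerr/ → mirazurototepeerr.
Rule 3 (pre-rhotic lowering): /i/ is a high vowel immediately before /r/, so it lowers to [e]. /u/ is a high vowel immediately before /r/, so it lowers to [o]. /mirazurototepeerr/ → merazorototepeerr.
Rule 4 (intervocalic voicing): /t/ is a voiceless stop between vowels /o/ and /o/, so it voices to [d]. /t/ is a voiceless stop between vowels /o/ and /e/, so it voices to [d]. /p/ is a voiceless stop between vowels /e/ and /e/, so it voices to [b]. /merazorototepeerr/ → merazorododebeerr.
Rule 5 (final cluster simplification): /r/ is the second consonant of a word-final cluster /rr/, so it deletes. /merazorododebeerr/ → merazorododebeer.

merazorododebeer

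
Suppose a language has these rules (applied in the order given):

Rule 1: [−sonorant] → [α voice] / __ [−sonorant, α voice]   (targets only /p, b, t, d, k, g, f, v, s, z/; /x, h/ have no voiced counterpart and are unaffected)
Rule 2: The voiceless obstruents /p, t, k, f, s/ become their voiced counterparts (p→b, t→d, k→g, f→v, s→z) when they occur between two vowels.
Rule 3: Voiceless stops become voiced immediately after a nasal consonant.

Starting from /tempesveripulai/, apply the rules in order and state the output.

tembezveribulai

Rule 1 (regressive voicing assimilation): /s/ precedes the voiced obstruent /v/, so it voices to [z] by assimilation. /tempesveripulai/ → tempezveripulai.
Rule 2 (intervocalic voicing): /p/ is a voiceless obstruent between vowels /i/ and /u/, so it voices to [b]. /tempezveripulai/ → tempezveribulai.
Rule 3 (post-nasal voicing): /p/ is a voiceless stop immediately after the nasal /m/, so it voices to [b]. /tempezveribulai/ → tembezveribulai.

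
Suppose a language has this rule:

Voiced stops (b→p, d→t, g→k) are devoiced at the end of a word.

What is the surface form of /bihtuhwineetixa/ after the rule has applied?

bihtuhwineetixa

No segment of /bihtuhwineetixa/ meets the structural description of the rule, so the form surfaces unchanged.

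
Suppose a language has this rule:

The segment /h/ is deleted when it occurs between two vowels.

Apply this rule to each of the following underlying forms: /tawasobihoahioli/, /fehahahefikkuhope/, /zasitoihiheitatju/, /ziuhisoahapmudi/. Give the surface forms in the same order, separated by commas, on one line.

/tawasobihoahioli/: /h/ occurs between vowels /i/ and /o/, so it deletes. /h/ occurs between vowels /a/ and /i/, so it deletes. → [tawasobioaioli].
/fehahahefikkuhope/: /h/ occurs between vowels /e/ and /a/, so it deletes. /h/ occurs between vowels /a/ and /a/, so it deletes. /h/ occurs between vowels /a/ and /e/, so it deletes. /h/ occurs between vowels /u/ and /o/, so it deletes. → [feaaefikkuope].
/zasitoihiheitatju/: /h/ occurs between vowels /i/ and /i/, so it deletes. /h/ occurs between vowels /i/ and /e/, so it deletes. → [zasitoiieitatju].
/ziuhisoahapmudi/: /h/ occurs between vowels /u/ and /i/, so it deletes. /h/ occurs between vowels /a/ and /a/, so it deletes. → [ziuisoaapmudi].

tawasobioaioli, feaaefikkuope, zasitoiieitatju, ziuisoaapmudi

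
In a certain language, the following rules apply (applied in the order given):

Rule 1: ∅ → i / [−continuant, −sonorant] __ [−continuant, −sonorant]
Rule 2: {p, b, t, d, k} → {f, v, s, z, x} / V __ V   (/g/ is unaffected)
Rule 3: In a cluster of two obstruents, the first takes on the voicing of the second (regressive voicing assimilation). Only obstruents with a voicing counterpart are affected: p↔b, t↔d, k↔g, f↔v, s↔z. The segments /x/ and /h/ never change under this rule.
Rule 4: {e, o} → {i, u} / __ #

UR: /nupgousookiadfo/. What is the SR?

nufigousooxiatfu

Rule 1 (stop-cluster i-epenthesis): /p/ and /g/ form a stop–stop cluster, so [i] is inserted between them. /nupgousookiadfo/ → nupigousookiadfo.
Rule 2 (intervocalic spirantization): /p/ is a stop between vowels /u/ and /i/, so it spirantizes to the fricative [f]. /k/ is a stop between vowels /o/ and /i/, so it spirantizes to the fricative [x]. /nupigousookiadfo/ → nufigousooxiadfo.
Rule 3 (regressive voicing assimilation): /d/ precedes the voiceless obstruent /f/, so it devoices to [t] by assimilation. /nufigousooxiadfo/ → nufigousooxiatfo.
Rule 4 (final vowel raising): /o/ is a mid vowel in word-final position, so it raises to [u]. /nufigousooxiatfo/ → nufigousooxiatfu.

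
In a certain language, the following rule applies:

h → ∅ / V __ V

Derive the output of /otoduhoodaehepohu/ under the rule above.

otoduoodaeepou

/h/ occurs between vowels /u/ and /o/, so it deletes.
/h/ occurs between vowels /e/ and /e/, so it deletes.
/h/ occurs between vowels /o/ and /u/, so it deletes.
Surface form: [otoduoodaeepou].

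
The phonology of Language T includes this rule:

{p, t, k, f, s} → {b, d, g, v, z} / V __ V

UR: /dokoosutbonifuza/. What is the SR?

Scanning /dokoosutbonifuza/: /k/ is a voiceless obstruent between vowels /o/ and /o/, so it voices to [g]; /s/ is a voiceless obstruent between vowels /o/ and /u/, so it voices to [z]; /t/ at position 8 is not in the conditioning environment; /f/ is a voiceless obstruent between vowels /i/ and /u/, so it voices to [v].
Result: [dogoozutbonivuza].

dogoozutbonivuza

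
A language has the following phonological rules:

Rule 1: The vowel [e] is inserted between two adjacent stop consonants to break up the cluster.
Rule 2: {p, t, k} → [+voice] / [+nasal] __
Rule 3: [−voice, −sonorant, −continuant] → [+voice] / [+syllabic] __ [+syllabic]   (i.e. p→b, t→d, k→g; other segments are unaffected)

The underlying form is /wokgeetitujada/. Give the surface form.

Rule 1 (stop-cluster e-epenthesis): /k/ and /g/ form a stop–stop cluster, so [e] is inserted between them. /wokgeetitujada/ → wokegeetitujada.
Rule 2 (post-nasal voicing): no segment meets the environment; /wokegeetitujada/ is unchanged.
Rule 3 (intervocalic voicing): /k/ is a voiceless stop between vowels /o/ and /e/, so it voices to [g]. /t/ is a voiceless stop between vowels /e/ and /i/, so it voices to [d]. /t/ is a voiceless stop between vowels /i/ and /u/, so it voices to [d]. /wokegeetitujada/ → wogegeedidujada.

wogegeedidujada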